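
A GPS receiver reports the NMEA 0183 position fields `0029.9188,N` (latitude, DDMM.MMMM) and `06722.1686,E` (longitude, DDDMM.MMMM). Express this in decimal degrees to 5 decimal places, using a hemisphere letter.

0.49865° N, 67.36948° E

φ: degrees = first 2 digits = 0, minutes = 29.9188; 0 + 29.9188/60 = 0.498647
Lon: degrees = first 3 digits = 67, minutes = 22.1686; 67 + 22.1686/60 = 67.369477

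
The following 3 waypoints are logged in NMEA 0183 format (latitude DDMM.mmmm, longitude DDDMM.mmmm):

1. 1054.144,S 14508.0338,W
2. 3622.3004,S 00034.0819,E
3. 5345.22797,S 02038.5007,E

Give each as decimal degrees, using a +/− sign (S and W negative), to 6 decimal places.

Point 1:
  φ: degrees = first 2 digits = 10, minutes = 54.144; 10 + 54.144/60 = 10.9024000
  hemisphere S, so the sign is −
  Longitude: degrees = first 3 digits = 145, minutes = 8.0338; 145 + 8.0338/60 = 145.1338967
  hemisphere W, so the sign is −
Point 2:
  Latitude: degrees = first 2 digits = 36, minutes = 22.3004; 36 + 22.3004/60 = 36.3716733
  hemisphere S, so the sign is −
  λ: degrees = first 3 digits = 0, minutes = 34.0819; 0 + 34.0819/60 = 0.5680317
  E ⇒ keep positive
Point 3:
  Lat: split at 2 digits → 53° and 45.22797′; 53 + 45.22797/60 = 53.7537995
  hemisphere S, so the sign is −
  Longitude: degrees = first 3 digits = 20, minutes = 38.5007; 20 + 38.5007/60 = 20.6416783
  E ⇒ keep positive

1. -10.902400, -145.133897
2. -36.371673, 0.568032
3. -53.753800, 20.641678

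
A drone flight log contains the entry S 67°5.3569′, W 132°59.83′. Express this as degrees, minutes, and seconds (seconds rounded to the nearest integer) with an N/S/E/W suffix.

Lat: 5.35690′ → 5′ and 0.35690 × 60 = 21.41″
Longitude: fractional minutes 0.83000 × 60 = 49.80″

67°05′21″ S, 132°59′50″ W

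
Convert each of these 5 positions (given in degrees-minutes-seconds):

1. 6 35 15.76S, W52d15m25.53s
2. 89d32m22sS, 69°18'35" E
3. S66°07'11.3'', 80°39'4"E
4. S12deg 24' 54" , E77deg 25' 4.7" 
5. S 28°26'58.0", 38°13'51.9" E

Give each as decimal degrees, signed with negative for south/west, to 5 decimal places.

Point 1:
  Lat: 6 + 35/60 + 15.76/3600 = 6.587711
  hemisphere S, so the sign is −
  Longitude: 52 + 15/60 + 25.53/3600 = 52.257092
  W ⇒ negate
Point 2:
  φ: 32′ + 22″ = 32.36667′; 89 + 32.36667/60 = 89.539444
  hemisphere S, so the sign is −
  λ: 18′ + 35″ = 18.58333′; 69 + 18.58333/60 = 69.309722
  E ⇒ keep positive
Point 3:
  Latitude: 66° + 7/60 + 11.3/3600 = 66 + 0.116667 + 0.003139 = 66.119806
  hemisphere S, so the sign is −
  Longitude: 39′ + 4″ = 39.06667′; 80 + 39.06667/60 = 80.651111
  E → positive
Point 4:
  φ: 24′ + 54″ = 24.90000′; 12 + 24.90000/60 = 12.415000
  hemisphere S, so the sign is −
  Lon: 77 + 25/60 + 4.7/3600 = 77.417972
  E → positive
Point 5:
  Latitude: 28 + 26/60 + 58/3600 = 28.449444
  S ⇒ negate
  Longitude: 38° + 13/60 + 51.9/3600 = 38 + 0.216667 + 0.014417 = 38.231083
  E → positive

1. -6.58771, -52.25709
2. -89.53944, 69.30972
3. -66.11981, 80.65111
4. -12.41500, 77.41797
5. -28.44944, 38.23108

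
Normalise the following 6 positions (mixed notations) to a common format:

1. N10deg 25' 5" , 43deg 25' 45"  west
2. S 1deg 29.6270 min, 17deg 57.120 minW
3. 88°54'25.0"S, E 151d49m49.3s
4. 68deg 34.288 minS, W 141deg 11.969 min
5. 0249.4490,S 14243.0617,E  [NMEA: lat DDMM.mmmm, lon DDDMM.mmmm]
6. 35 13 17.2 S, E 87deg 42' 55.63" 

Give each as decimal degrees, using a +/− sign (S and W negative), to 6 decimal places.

Point 1:
  φ: 25′ + 5″ = 25.08333′; 10 + 25.08333/60 = 10.4180556
  N → positive
  Lon: 43 + 25/60 + 45/3600 = 43.4291667
  hemisphere W, so the sign is −
Point 2:
  Latitude: 1 + 29.627/60 = 1.4937833
  S ⇒ negate
  Lon: 17 + 57.12/60 = 17.9520000
  hemisphere W, so the sign is −
Point 3:
  φ: 88 + 54/60 + 25/3600 = 88.9069444
  S ⇒ negate
  Longitude: 151 + 49/60 + 49.3/3600 = 151.8303611
  E ⇒ keep positive
Point 4:
  φ: 34.288′ = 0.571467°; total 68.5714667
  S → negative
  λ: 141 + 11.969/60 = 141.1994833
  W → negative
Point 5:
  φ: degrees = first 2 digits = 2, minutes = 49.449; 2 + 49.449/60 = 2.8241500
  hemisphere S, so the sign is −
  Lon: degrees = first 3 digits = 142, minutes = 43.0617; 142 + 43.0617/60 = 142.7176950
  E ⇒ keep positive
Point 6:
  φ: 35° + 13/60 + 17.2/3600 = 35 + 0.216667 + 0.004778 = 35.2214444
  hemisphere S, so the sign is −
  Longitude: 87° + 42/60 + 55.63/3600 = 87 + 0.700000 + 0.015453 = 87.7154528
  E ⇒ keep positive

1. 10.418056, -43.429167
2. -1.493783, -17.952000
3. -88.906944, 151.830361
4. -68.571467, -141.199483
5. -2.824150, 142.717695
6. -35.221444, 87.715453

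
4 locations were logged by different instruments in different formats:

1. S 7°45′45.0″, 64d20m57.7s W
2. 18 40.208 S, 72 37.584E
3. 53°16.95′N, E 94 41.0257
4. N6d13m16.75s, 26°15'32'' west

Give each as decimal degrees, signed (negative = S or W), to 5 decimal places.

Point 1:
  Lat: 45′ + 45″ = 45.75000′; 7 + 45.75000/60 = 7.762500
  S ⇒ negate
  λ: 64 + 20/60 + 57.7/3600 = 64.349361
  W ⇒ negate
Point 2:
  φ: 40.208′ = 0.670133°; total 18.670133
  S ⇒ negate
  λ: 72 + 37.584/60 = 72.626400
  E ⇒ keep positive
Point 3:
  φ: 16.95′ = 0.282500°; total 53.282500
  N → positive
  λ: 41.0257′ = 0.683762°; total 94.683762
  E ⇒ keep positive
Point 4:
  Lat: 6 + 13/60 + 16.75/3600 = 6.221319
  N → positive
  Lon: 26° + 15/60 + 32/3600 = 26 + 0.250000 + 0.008889 = 26.258889
  hemisphere W, so the sign is −

1. -7.76250, -64.34936
2. -18.67013, 72.62640
3. 53.28250, 94.68376
4. 6.22132, -26.25889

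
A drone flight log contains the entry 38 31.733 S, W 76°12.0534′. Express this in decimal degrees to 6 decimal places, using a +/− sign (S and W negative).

φ: 38 + 31.733/60 = 38.5288833
hemisphere S, so the sign is −
Lon: 76 + 12.0534/60 = 76.2008900
W → negative

-38.528883, -76.200890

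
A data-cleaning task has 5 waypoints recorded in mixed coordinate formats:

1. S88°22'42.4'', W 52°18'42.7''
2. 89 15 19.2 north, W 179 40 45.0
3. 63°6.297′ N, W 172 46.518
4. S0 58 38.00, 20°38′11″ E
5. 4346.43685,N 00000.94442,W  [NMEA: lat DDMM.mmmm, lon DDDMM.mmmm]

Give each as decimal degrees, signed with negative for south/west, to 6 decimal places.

Point 1:
  Lat: 88 + 22/60 + 42.4/3600 = 88.3784444
  hemisphere S, so the sign is −
  Lon: 18′ + 42.7″ = 18.71167′; 52 + 18.71167/60 = 52.3118611
  hemisphere W, so the sign is −
Point 2:
  Lat: 89 + 15/60 + 19.2/3600 = 89.2553333
  N → positive
  λ: 179° + 40/60 + 45/3600 = 179 + 0.666667 + 0.012500 = 179.6791667
  hemisphere W, so the sign is −
Point 3:
  Lat: 6.297′ = 0.104950°; total 63.1049500
  N ⇒ keep positive
  Lon: 46.518′ = 0.775300°; total 172.7753000
  W → negative
Point 4:
  Latitude: 0° + 58/60 + 38/3600 = 0 + 0.966667 + 0.010556 = 0.9772222
  S → negative
  Lon: 20° + 38/60 + 11/3600 = 20 + 0.633333 + 0.003056 = 20.6363889
  E ⇒ keep positive
Point 5:
  Lat: split at 2 digits → 43° and 46.43685′; 43 + 46.43685/60 = 43.7739475
  N ⇒ keep positive
  Lon: split at 3 digits → 000° and 0.94442′; 0 + 0.94442/60 = 0.0157403
  W ⇒ negate

1. -88.378444, -52.311861
2. 89.255333, -179.679167
3. 63.104950, -172.775300
4. -0.977222, 20.636389
5. 43.773948, -0.015740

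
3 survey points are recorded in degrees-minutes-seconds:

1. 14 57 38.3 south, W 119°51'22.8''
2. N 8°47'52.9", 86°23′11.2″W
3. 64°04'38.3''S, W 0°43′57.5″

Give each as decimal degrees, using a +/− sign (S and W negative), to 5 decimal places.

1. -14.96064, -119.85633
2. 8.79803, -86.38644
3. -64.07731, -0.73264

Point 1:
  Latitude: 57′ + 38.3″ = 57.63833′; 14 + 57.63833/60 = 14.960639
  hemisphere S, so the sign is −
  λ: 119° + 51/60 + 22.8/3600 = 119 + 0.850000 + 0.006333 = 119.856333
  W → negative
Point 2:
  φ: 8 + 47/60 + 52.9/3600 = 8.798028
  N → positive
  Longitude: 86° + 23/60 + 11.2/3600 = 86 + 0.383333 + 0.003111 = 86.386444
  W ⇒ negate
Point 3:
  Lat: 4′ + 38.3″ = 4.63833′; 64 + 4.63833/60 = 64.077306
  S ⇒ negate
  λ: 43′ + 57.5″ = 43.95833′; 0 + 43.95833/60 = 0.732639
  W → negative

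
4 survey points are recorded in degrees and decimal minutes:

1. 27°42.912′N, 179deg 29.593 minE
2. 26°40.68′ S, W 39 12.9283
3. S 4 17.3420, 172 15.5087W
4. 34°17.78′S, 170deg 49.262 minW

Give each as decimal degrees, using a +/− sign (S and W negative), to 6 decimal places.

1. 27.715200, 179.493217
2. -26.678000, -39.215472
3. -4.289033, -172.258478
4. -34.296333, -170.821033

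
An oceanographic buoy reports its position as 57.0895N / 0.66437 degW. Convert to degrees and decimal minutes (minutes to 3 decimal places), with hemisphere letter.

φ: 57° + 0.089500 × 60 = 57° 5.37000′
Longitude: 0° + 0.664370 × 60 = 0° 39.86220′

57° 5.370′ N, 0° 39.862′ W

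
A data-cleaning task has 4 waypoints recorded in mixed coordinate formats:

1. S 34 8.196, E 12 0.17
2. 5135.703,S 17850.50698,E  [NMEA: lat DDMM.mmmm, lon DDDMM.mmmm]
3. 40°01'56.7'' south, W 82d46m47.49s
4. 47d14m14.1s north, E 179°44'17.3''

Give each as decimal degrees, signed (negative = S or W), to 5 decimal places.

1. -34.13660, 12.00283
2. -51.59505, 178.84178
3. -40.03242, -82.77986
4. 47.23725, 179.73814

Point 1:
  Lat: 34 + 8.196/60 = 34.136600
  S → negative
  λ: 12 + 0.17/60 = 12.002833
  E ⇒ keep positive
Point 2:
  Lat: degrees = first 2 digits = 51, minutes = 35.703; 51 + 35.703/60 = 51.595050
  hemisphere S, so the sign is −
  λ: degrees = first 3 digits = 178, minutes = 50.50698; 178 + 50.50698/60 = 178.841783
  E → positive
Point 3:
  Latitude: 40° + 1/60 + 56.7/3600 = 40 + 0.016667 + 0.015750 = 40.032417
  S ⇒ negate
  Longitude: 46′ + 47.49″ = 46.79150′; 82 + 46.79150/60 = 82.779858
  W ⇒ negate
Point 4:
  Lat: 47 + 14/60 + 14.1/3600 = 47.237250
  N ⇒ keep positive
  λ: 44′ + 17.3″ = 44.28833′; 179 + 44.28833/60 = 179.738139
  E → positive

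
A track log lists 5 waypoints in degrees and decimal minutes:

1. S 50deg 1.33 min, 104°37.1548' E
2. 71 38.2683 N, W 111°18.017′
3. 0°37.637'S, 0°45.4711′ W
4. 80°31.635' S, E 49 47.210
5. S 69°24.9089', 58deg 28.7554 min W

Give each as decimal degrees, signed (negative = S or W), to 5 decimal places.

Point 1:
  Latitude: 50 + 1.33/60 = 50.022167
  hemisphere S, so the sign is −
  λ: 104 + 37.1548/60 = 104.619247
  E ⇒ keep positive
Point 2:
  Lat: 71 + 38.2683/60 = 71.637805
  N ⇒ keep positive
  Longitude: 18.017′ = 0.300283°; total 111.300283
  hemisphere W, so the sign is −
Point 3:
  Lat: 37.637′ = 0.627283°; total 0.627283
  S ⇒ negate
  Longitude: 45.4711′ = 0.757852°; total 0.757852
  W ⇒ negate
Point 4:
  Latitude: 80 + 31.635/60 = 80.527250
  S → negative
  Longitude: 47.21′ = 0.786833°; total 49.786833
  E → positive
Point 5:
  Lat: 24.9089′ = 0.415148°; total 69.415148
  S ⇒ negate
  Longitude: 58 + 28.7554/60 = 58.479257
  W ⇒ negate

1. -50.02217, 104.61925
2. 71.63781, -111.30028
3. -0.62728, -0.75785
4. -80.52725, 49.78683
5. -69.41515, -58.47926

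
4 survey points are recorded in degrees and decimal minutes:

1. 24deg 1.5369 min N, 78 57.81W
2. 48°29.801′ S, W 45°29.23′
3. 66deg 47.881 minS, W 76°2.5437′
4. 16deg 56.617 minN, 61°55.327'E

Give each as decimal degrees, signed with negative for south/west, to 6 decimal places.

1. 24.025615, -78.963500
2. -48.496683, -45.487167
3. -66.798017, -76.042395
4. 16.943617, 61.922117

Point 1:
  Latitude: 1.5369′ = 0.025615°; total 24.0256150
  N ⇒ keep positive
  Lon: 57.81′ = 0.963500°; total 78.9635000
  W ⇒ negate
Point 2:
  φ: 48 + 29.801/60 = 48.4966833
  S → negative
  Lon: 29.23′ = 0.487167°; total 45.4871667
  W ⇒ negate
Point 3:
  Latitude: 47.881′ = 0.798017°; total 66.7980167
  S → negative
  Lon: 2.5437′ = 0.042395°; total 76.0423950
  W ⇒ negate
Point 4:
  φ: 16 + 56.617/60 = 16.9436167
  N ⇒ keep positive
  λ: 55.327′ = 0.922117°; total 61.9221167
  E ⇒ keep positive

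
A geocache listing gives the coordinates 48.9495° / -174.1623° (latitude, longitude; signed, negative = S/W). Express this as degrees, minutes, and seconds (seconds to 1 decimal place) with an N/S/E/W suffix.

Lat: 0.949500 × 60 = 56.97000′ → 56′, remainder × 60 = 58.200″
Longitude is negative → W; |value| = 174.162300
Longitude: 0.162300 × 60 = 9.73800′ → 9′, remainder × 60 = 44.280″

48°56′58.2″ N, 174°09′44.3″ W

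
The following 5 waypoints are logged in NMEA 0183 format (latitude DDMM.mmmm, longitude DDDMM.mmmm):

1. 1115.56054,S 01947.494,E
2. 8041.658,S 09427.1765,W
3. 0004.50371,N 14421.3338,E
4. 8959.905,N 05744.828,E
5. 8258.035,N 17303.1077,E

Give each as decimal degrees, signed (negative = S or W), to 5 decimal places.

Point 1:
  Latitude: degrees = first 2 digits = 11, minutes = 15.56054; 11 + 15.56054/60 = 11.259342
  S → negative
  λ: split at 3 digits → 019° and 47.494′; 19 + 47.494/60 = 19.791567
  E → positive
Point 2:
  φ: split at 2 digits → 80° and 41.658′; 80 + 41.658/60 = 80.694300
  hemisphere S, so the sign is −
  λ: split at 3 digits → 094° and 27.1765′; 94 + 27.1765/60 = 94.452942
  W ⇒ negate
Point 3:
  Lat: degrees = first 2 digits = 0, minutes = 4.50371; 0 + 4.50371/60 = 0.075062
  N ⇒ keep positive
  Lon: split at 3 digits → 144° and 21.3338′; 144 + 21.3338/60 = 144.355563
  E → positive
Point 4:
  Latitude: split at 2 digits → 89° and 59.905′; 89 + 59.905/60 = 89.998417
  N ⇒ keep positive
  Longitude: split at 3 digits → 057° and 44.828′; 57 + 44.828/60 = 57.747133
  E ⇒ keep positive
Point 5:
  Latitude: degrees = first 2 digits = 82, minutes = 58.035; 82 + 58.035/60 = 82.967250
  N ⇒ keep positive
  Longitude: split at 3 digits → 173° and 3.1077′; 173 + 3.1077/60 = 173.051795
  E ⇒ keep positive

1. -11.25934, 19.79157
2. -80.69430, -94.45294
3. 0.07506, 144.35556
4. 89.99842, 57.74713
5. 82.96725, 173.05180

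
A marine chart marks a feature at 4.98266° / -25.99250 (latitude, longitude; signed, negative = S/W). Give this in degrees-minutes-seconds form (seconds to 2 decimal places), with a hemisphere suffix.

Lat: 0.982660° → 58.95960′; 0.95960 × 60 = 57.5760″
Longitude is negative → W; |value| = 25.992500
λ: whole degrees 25; 59.55000′ → 59′ and 33.0000″

4°58′57.58″ N, 25°59′33.00″ W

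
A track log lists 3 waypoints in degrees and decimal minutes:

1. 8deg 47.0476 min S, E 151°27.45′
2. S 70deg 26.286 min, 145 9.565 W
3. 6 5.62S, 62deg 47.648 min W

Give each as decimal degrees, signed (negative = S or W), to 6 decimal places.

Point 1:
  Latitude: 47.0476′ = 0.784127°; total 8.7841267
  hemisphere S, so the sign is −
  λ: 151 + 27.45/60 = 151.4575000
  E → positive
Point 2:
  Lat: 26.286′ = 0.438100°; total 70.4381000
  hemisphere S, so the sign is −
  λ: 145 + 9.565/60 = 145.1594167
  hemisphere W, so the sign is −
Point 3:
  φ: 5.62′ = 0.093667°; total 6.0936667
  S ⇒ negate
  Longitude: 62 + 47.648/60 = 62.7941333
  W ⇒ negate

1. -8.784127, 151.457500
2. -70.438100, -145.159417
3. -6.093667, -62.794133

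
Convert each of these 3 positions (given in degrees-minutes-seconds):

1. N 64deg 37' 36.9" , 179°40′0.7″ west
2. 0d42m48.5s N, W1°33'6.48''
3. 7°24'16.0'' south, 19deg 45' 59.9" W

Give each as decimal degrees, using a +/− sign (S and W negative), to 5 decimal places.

Point 1:
  Latitude: 64 + 37/60 + 36.9/3600 = 64.626917
  N ⇒ keep positive
  Lon: 179° + 40/60 + 0.7/3600 = 179 + 0.666667 + 0.000194 = 179.666861
  W ⇒ negate
Point 2:
  Lat: 0 + 42/60 + 48.5/3600 = 0.713472
  N ⇒ keep positive
  Longitude: 1 + 33/60 + 6.48/3600 = 1.551800
  W ⇒ negate
Point 3:
  Lat: 24′ + 16″ = 24.26667′; 7 + 24.26667/60 = 7.404444
  S → negative
  Longitude: 45′ + 59.9″ = 45.99833′; 19 + 45.99833/60 = 19.766639
  W ⇒ negate

1. 64.62692, -179.66686
2. 0.71347, -1.55180
3. -7.40444, -19.76664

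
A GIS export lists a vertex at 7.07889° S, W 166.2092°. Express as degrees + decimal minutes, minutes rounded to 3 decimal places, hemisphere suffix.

Latitude: minutes = (7.078890 − 7) × 60 = 4.73340
Lon: 166° + 0.209200 × 60 = 166° 12.55200′

7° 4.733′ S, 166° 12.552′ W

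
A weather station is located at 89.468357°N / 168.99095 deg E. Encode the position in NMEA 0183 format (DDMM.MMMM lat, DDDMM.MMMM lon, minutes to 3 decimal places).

8928.101,N / 16859.457,E

Lat: minutes = (89.468357 − 89) × 60 = 28.10142
Longitude: 168° + 0.990950 × 60 = 168° 59.45700′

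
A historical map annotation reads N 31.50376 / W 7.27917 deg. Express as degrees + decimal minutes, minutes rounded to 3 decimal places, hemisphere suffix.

Latitude: fractional part 0.503760 → 30.22560 minutes
Longitude: fractional part 0.279170 → 16.75020 minutes

31° 30.226′ N, 7° 16.750′ W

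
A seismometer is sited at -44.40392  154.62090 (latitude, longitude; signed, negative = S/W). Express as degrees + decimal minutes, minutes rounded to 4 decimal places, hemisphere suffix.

44° 24.2352′ S, 154° 37.2540′ E

Latitude is negative → S; |value| = 44.403920
Latitude: 44° + 0.403920 × 60 = 44° 24.235200′
Longitude: 154° + 0.620900 × 60 = 154° 37.254000′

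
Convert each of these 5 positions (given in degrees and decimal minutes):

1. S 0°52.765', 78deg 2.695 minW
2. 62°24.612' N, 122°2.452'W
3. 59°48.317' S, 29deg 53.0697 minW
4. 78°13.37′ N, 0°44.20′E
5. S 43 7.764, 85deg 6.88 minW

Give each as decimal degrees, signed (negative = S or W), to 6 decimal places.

Point 1:
  φ: 52.765′ = 0.879417°; total 0.8794167
  hemisphere S, so the sign is −
  Longitude: 2.695′ = 0.044917°; total 78.0449167
  W → negative
Point 2:
  Latitude: 62 + 24.612/60 = 62.4102000
  N → positive
  Lon: 122 + 2.452/60 = 122.0408667
  W ⇒ negate
Point 3:
  φ: 59 + 48.317/60 = 59.8052833
  S → negative
  Lon: 53.0697′ = 0.884495°; total 29.8844950
  W → negative
Point 4:
  φ: 78 + 13.37/60 = 78.2228333
  N ⇒ keep positive
  λ: 44.2′ = 0.736667°; total 0.7366667
  E → positive
Point 5:
  Lat: 43 + 7.764/60 = 43.1294000
  S ⇒ negate
  λ: 6.88′ = 0.114667°; total 85.1146667
  W → negative

1. -0.879417, -78.044917
2. 62.410200, -122.040867
3. -59.805283, -29.884495
4. 78.222833, 0.736667
5. -43.129400, -85.114667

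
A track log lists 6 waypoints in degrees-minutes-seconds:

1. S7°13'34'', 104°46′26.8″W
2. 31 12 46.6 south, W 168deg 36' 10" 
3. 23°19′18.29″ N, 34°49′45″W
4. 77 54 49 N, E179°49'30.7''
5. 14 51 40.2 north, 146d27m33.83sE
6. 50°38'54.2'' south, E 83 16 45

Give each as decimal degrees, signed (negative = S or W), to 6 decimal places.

1. -7.226111, -104.774111
2. -31.212944, -168.602778
3. 23.321747, -34.829167
4. 77.913611, 179.825194
5. 14.861167, 146.459397
6. -50.648389, 83.279167

Point 1:
  Lat: 13′ + 34″ = 13.56667′; 7 + 13.56667/60 = 7.2261111
  S → negative
  Longitude: 46′ + 26.8″ = 46.44667′; 104 + 46.44667/60 = 104.7741111
  W ⇒ negate
Point 2:
  Lat: 12′ + 46.6″ = 12.77667′; 31 + 12.77667/60 = 31.2129444
  hemisphere S, so the sign is −
  Longitude: 168 + 36/60 + 10/3600 = 168.6027778
  W → negative
Point 3:
  φ: 23° + 19/60 + 18.29/3600 = 23 + 0.316667 + 0.005081 = 23.3217472
  N ⇒ keep positive
  Longitude: 49′ + 45″ = 49.75000′; 34 + 49.75000/60 = 34.8291667
  W → negative
Point 4:
  Latitude: 77 + 54/60 + 49/3600 = 77.9136111
  N ⇒ keep positive
  λ: 49′ + 30.7″ = 49.51167′; 179 + 49.51167/60 = 179.8251944
  E ⇒ keep positive
Point 5:
  φ: 51′ + 40.2″ = 51.67000′; 14 + 51.67000/60 = 14.8611667
  N → positive
  Lon: 27′ + 33.83″ = 27.56383′; 146 + 27.56383/60 = 146.4593972
  E → positive
Point 6:
  Lat: 50 + 38/60 + 54.2/3600 = 50.6483889
  hemisphere S, so the sign is −
  Longitude: 83 + 16/60 + 45/3600 = 83.2791667
  E → positive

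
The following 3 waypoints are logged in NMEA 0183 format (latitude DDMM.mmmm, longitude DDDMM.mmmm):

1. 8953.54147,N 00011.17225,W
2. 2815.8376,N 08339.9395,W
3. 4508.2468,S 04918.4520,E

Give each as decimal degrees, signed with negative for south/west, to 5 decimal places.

1. 89.89236, -0.18620
2. 28.26396, -83.66566
3. -45.13745, 49.30753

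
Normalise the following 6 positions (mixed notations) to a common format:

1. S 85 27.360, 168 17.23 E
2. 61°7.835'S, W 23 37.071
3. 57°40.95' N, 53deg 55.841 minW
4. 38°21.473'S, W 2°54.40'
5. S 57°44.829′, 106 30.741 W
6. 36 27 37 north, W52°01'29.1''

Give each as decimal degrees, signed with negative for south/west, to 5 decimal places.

1. -85.45600, 168.28717
2. -61.13058, -23.61785
3. 57.68250, -53.93068
4. -38.35788, -2.90667
5. -57.74715, -106.51235
6. 36.46028, -52.02475

Point 1:
  Lat: 85 + 27.36/60 = 85.456000
  hemisphere S, so the sign is −
  Longitude: 17.23′ = 0.287167°; total 168.287167
  E ⇒ keep positive
Point 2:
  Lat: 7.835′ = 0.130583°; total 61.130583
  hemisphere S, so the sign is −
  Lon: 23 + 37.071/60 = 23.617850
  W → negative
Point 3:
  φ: 57 + 40.95/60 = 57.682500
  N → positive
  Lon: 53 + 55.841/60 = 53.930683
  hemisphere W, so the sign is −
Point 4:
  Latitude: 21.473′ = 0.357883°; total 38.357883
  S ⇒ negate
  λ: 54.4′ = 0.906667°; total 2.906667
  hemisphere W, so the sign is −
Point 5:
  Lat: 44.829′ = 0.747150°; total 57.747150
  hemisphere S, so the sign is −
  Longitude: 30.741′ = 0.512350°; total 106.512350
  hemisphere W, so the sign is −
Point 6:
  Lat: 27′ + 37″ = 27.61667′; 36 + 27.61667/60 = 36.460278
  N ⇒ keep positive
  λ: 52 + 1/60 + 29.1/3600 = 52.024750
  W → negative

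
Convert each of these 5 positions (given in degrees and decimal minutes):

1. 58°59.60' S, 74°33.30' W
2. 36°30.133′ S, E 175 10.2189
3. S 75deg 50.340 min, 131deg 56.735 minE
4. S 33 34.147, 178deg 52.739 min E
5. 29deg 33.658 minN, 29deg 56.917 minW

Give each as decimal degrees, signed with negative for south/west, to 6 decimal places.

1. -58.993333, -74.555000
2. -36.502217, 175.170315
3. -75.839000, 131.945583
4. -33.569117, 178.878983
5. 29.560967, -29.948617

Point 1:
  Lat: 59.6′ = 0.993333°; total 58.9933333
  S ⇒ negate
  λ: 33.3′ = 0.555000°; total 74.5550000
  hemisphere W, so the sign is −
Point 2:
  φ: 30.133′ = 0.502217°; total 36.5022167
  hemisphere S, so the sign is −
  λ: 10.2189′ = 0.170315°; total 175.1703150
  E ⇒ keep positive
Point 3:
  Lat: 75 + 50.34/60 = 75.8390000
  hemisphere S, so the sign is −
  Lon: 56.735′ = 0.945583°; total 131.9455833
  E ⇒ keep positive
Point 4:
  Latitude: 34.147′ = 0.569117°; total 33.5691167
  S ⇒ negate
  Lon: 178 + 52.739/60 = 178.8789833
  E → positive
Point 5:
  Latitude: 33.658′ = 0.560967°; total 29.5609667
  N ⇒ keep positive
  Longitude: 29 + 56.917/60 = 29.9486167
  W ⇒ negate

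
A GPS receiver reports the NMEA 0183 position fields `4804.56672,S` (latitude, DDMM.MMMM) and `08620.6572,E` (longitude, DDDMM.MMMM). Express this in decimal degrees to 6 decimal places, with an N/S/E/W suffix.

48.076112° S, 86.344287° E

Latitude: degrees = first 2 digits = 48, minutes = 4.56672; 48 + 4.56672/60 = 48.0761120
Longitude: split at 3 digits → 086° and 20.6572′; 86 + 20.6572/60 = 86.3442867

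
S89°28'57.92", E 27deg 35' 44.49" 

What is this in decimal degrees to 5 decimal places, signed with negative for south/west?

-89.48276, 27.59569

Lat: 89 + 28/60 + 57.92/3600 = 89.482756
S ⇒ negate
Lon: 35′ + 44.49″ = 35.74150′; 27 + 35.74150/60 = 27.595692
E → positive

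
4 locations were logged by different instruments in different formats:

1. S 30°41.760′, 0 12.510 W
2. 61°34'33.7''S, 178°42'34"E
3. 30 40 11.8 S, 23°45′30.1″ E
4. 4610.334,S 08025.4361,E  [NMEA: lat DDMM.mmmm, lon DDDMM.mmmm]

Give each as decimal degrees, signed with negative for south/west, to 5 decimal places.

1. -30.69600, -0.20850
2. -61.57603, 178.70944
3. -30.66994, 23.75836
4. -46.17223, 80.42394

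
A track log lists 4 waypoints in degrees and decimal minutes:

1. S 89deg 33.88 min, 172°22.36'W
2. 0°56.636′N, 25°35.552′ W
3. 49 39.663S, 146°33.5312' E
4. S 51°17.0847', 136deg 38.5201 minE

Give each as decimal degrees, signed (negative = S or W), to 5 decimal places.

Point 1:
  Latitude: 89 + 33.88/60 = 89.564667
  S ⇒ negate
  Longitude: 22.36′ = 0.372667°; total 172.372667
  W → negative
Point 2:
  φ: 0 + 56.636/60 = 0.943933
  N ⇒ keep positive
  Lon: 35.552′ = 0.592533°; total 25.592533
  hemisphere W, so the sign is −
Point 3:
  Lat: 39.663′ = 0.661050°; total 49.661050
  hemisphere S, so the sign is −
  Lon: 33.5312′ = 0.558853°; total 146.558853
  E ⇒ keep positive
Point 4:
  Latitude: 17.0847′ = 0.284745°; total 51.284745
  S ⇒ negate
  Lon: 136 + 38.5201/60 = 136.642002
  E ⇒ keep positive

1. -89.56467, -172.37267
2. 0.94393, -25.59253
3. -49.66105, 146.55885
4. -51.28475, 136.64200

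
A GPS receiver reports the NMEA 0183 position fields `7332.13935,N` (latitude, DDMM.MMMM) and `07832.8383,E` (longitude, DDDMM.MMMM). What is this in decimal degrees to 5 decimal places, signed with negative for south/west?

73.53566, 78.54731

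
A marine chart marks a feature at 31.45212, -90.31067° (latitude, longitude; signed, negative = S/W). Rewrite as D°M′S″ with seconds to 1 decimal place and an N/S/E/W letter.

31°27′7.6″ N, 90°18′38.4″ W

Lat: 0.452120 × 60 = 27.12720′ → 27′, remainder × 60 = 7.632″
Longitude is negative → W; |value| = 90.310670
Lon: 0.310670 × 60 = 18.64020′ → 18′, remainder × 60 = 38.412″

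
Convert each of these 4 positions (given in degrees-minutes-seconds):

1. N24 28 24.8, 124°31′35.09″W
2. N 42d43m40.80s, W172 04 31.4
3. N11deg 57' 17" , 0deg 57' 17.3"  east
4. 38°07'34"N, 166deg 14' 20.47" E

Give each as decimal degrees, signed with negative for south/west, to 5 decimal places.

1. 24.47356, -124.52641
2. 42.72800, -172.07539
3. 11.95472, 0.95481
4. 38.12611, 166.23902

Point 1:
  Lat: 24° + 28/60 + 24.8/3600 = 24 + 0.466667 + 0.006889 = 24.473556
  N → positive
  Lon: 124 + 31/60 + 35.09/3600 = 124.526414
  hemisphere W, so the sign is −
Point 2:
  Lat: 43′ + 40.8″ = 43.68000′; 42 + 43.68000/60 = 42.728000
  N ⇒ keep positive
  Lon: 172° + 4/60 + 31.4/3600 = 172 + 0.066667 + 0.008722 = 172.075389
  W → negative
Point 3:
  φ: 11 + 57/60 + 17/3600 = 11.954722
  N → positive
  Longitude: 0 + 57/60 + 17.3/3600 = 0.954806
  E → positive
Point 4:
  Lat: 38 + 7/60 + 34/3600 = 38.126111
  N ⇒ keep positive
  Lon: 166 + 14/60 + 20.47/3600 = 166.239019
  E → positive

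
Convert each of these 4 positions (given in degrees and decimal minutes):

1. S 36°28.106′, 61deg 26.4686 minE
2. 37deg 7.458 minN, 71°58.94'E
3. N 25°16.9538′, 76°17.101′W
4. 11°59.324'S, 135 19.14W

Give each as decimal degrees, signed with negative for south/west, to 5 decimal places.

Point 1:
  φ: 28.106′ = 0.468433°; total 36.468433
  hemisphere S, so the sign is −
  Lon: 26.4686′ = 0.441143°; total 61.441143
  E ⇒ keep positive
Point 2:
  φ: 7.458′ = 0.124300°; total 37.124300
  N ⇒ keep positive
  Lon: 58.94′ = 0.982333°; total 71.982333
  E → positive
Point 3:
  Latitude: 16.9538′ = 0.282563°; total 25.282563
  N → positive
  λ: 17.101′ = 0.285017°; total 76.285017
  W → negative
Point 4:
  Latitude: 11 + 59.324/60 = 11.988733
  S ⇒ negate
  λ: 135 + 19.14/60 = 135.319000
  W ⇒ negate

1. -36.46843, 61.44114
2. 37.12430, 71.98233
3. 25.28256, -76.28502
4. -11.98873, -135.31900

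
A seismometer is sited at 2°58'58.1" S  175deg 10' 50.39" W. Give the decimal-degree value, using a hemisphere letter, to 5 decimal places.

φ: 2° + 58/60 + 58.1/3600 = 2 + 0.966667 + 0.016139 = 2.982806
Longitude: 175° + 10/60 + 50.39/3600 = 175 + 0.166667 + 0.013997 = 175.180664

2.98281° S, 175.18066° W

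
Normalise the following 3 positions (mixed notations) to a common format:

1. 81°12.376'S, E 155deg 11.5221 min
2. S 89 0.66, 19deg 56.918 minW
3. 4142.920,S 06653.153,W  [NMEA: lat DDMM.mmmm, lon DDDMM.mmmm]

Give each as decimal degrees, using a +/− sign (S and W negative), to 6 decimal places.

Point 1:
  φ: 12.376′ = 0.206267°; total 81.2062667
  hemisphere S, so the sign is −
  Longitude: 155 + 11.5221/60 = 155.1920350
  E → positive
Point 2:
  Latitude: 0.66′ = 0.011000°; total 89.0110000
  hemisphere S, so the sign is −
  Lon: 19 + 56.918/60 = 19.9486333
  W → negative
Point 3:
  Latitude: degrees = first 2 digits = 41, minutes = 42.92; 41 + 42.92/60 = 41.7153333
  S ⇒ negate
  λ: degrees = first 3 digits = 66, minutes = 53.153; 66 + 53.153/60 = 66.8858833
  W ⇒ negate

1. -81.206267, 155.192035
2. -89.011000, -19.948633
3. -41.715333, -66.885883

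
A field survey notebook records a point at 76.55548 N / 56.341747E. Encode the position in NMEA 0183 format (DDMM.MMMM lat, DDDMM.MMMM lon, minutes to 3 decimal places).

Lat: minutes = (76.555480 − 76) × 60 = 33.32880
Longitude: 56° + 0.341747 × 60 = 56° 20.50482′

7633.329,N / 05620.505,E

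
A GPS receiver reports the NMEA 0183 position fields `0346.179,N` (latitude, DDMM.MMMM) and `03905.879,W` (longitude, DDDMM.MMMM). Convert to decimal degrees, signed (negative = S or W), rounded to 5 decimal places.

Latitude: split at 2 digits → 03° and 46.179′; 3 + 46.179/60 = 3.769650
N ⇒ keep positive
λ: split at 3 digits → 039° and 5.879′; 39 + 5.879/60 = 39.097983
W ⇒ negate

3.76965, -39.09798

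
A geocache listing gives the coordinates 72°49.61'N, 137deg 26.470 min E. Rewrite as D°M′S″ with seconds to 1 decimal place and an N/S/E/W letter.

Lat: fractional minutes 0.61000 × 60 = 36.600″
λ: fractional minutes 0.47000 × 60 = 28.200″

72°49′36.6″ N, 137°26′28.2″ E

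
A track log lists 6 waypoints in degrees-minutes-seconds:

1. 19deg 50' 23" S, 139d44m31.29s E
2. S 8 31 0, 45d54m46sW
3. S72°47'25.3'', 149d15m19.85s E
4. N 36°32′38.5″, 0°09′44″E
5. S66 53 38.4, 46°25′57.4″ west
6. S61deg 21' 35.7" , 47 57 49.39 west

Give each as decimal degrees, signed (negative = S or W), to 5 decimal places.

Point 1:
  φ: 19° + 50/60 + 23/3600 = 19 + 0.833333 + 0.006389 = 19.839722
  hemisphere S, so the sign is −
  λ: 44′ + 31.29″ = 44.52150′; 139 + 44.52150/60 = 139.742025
  E ⇒ keep positive
Point 2:
  φ: 8 + 31/60 + 0/3600 = 8.516667
  S → negative
  Longitude: 54′ + 46″ = 54.76667′; 45 + 54.76667/60 = 45.912778
  W ⇒ negate
Point 3:
  φ: 72° + 47/60 + 25.3/3600 = 72 + 0.783333 + 0.007028 = 72.790361
  S → negative
  λ: 149° + 15/60 + 19.85/3600 = 149 + 0.250000 + 0.005514 = 149.255514
  E → positive
Point 4:
  Latitude: 36 + 32/60 + 38.5/3600 = 36.544028
  N → positive
  Longitude: 9′ + 44″ = 9.73333′; 0 + 9.73333/60 = 0.162222
  E ⇒ keep positive
Point 5:
  φ: 66 + 53/60 + 38.4/3600 = 66.894000
  S ⇒ negate
  Longitude: 46° + 25/60 + 57.4/3600 = 46 + 0.416667 + 0.015944 = 46.432611
  W ⇒ negate
Point 6:
  Latitude: 61° + 21/60 + 35.7/3600 = 61 + 0.350000 + 0.009917 = 61.359917
  S → negative
  Lon: 47 + 57/60 + 49.39/3600 = 47.963719
  W → negative

1. -19.83972, 139.74203
2. -8.51667, -45.91278
3. -72.79036, 149.25551
4. 36.54403, 0.16222
5. -66.89400, -46.43261
6. -61.35992, -47.96372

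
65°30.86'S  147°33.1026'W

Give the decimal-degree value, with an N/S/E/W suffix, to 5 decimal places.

Latitude: 30.86′ = 0.514333°; total 65.514333
Longitude: 147 + 33.1026/60 = 147.551710

65.51433° S, 147.55171° W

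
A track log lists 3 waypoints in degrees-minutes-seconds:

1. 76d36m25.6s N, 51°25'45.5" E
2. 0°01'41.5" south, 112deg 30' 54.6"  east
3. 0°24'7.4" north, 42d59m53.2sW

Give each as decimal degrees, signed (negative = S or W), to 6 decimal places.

Point 1:
  φ: 76° + 36/60 + 25.6/3600 = 76 + 0.600000 + 0.007111 = 76.6071111
  N ⇒ keep positive
  Lon: 51° + 25/60 + 45.5/3600 = 51 + 0.416667 + 0.012639 = 51.4293056
  E → positive
Point 2:
  Latitude: 0° + 1/60 + 41.5/3600 = 0 + 0.016667 + 0.011528 = 0.0281944
  S ⇒ negate
  Lon: 112 + 30/60 + 54.6/3600 = 112.5151667
  E ⇒ keep positive
Point 3:
  Latitude: 0° + 24/60 + 7.4/3600 = 0 + 0.400000 + 0.002056 = 0.4020556
  N → positive
  Lon: 59′ + 53.2″ = 59.88667′; 42 + 59.88667/60 = 42.9981111
  W ⇒ negate

1. 76.607111, 51.429306
2. -0.028194, 112.515167
3. 0.402056, -42.998111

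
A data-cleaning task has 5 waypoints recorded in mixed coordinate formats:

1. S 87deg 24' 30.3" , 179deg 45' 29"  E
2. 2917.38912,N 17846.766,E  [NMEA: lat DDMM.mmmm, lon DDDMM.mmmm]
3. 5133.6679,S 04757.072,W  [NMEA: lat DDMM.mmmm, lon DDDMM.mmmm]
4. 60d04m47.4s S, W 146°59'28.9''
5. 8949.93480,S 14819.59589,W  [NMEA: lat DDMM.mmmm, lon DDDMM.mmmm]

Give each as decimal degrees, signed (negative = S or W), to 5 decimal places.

Point 1:
  φ: 24′ + 30.3″ = 24.50500′; 87 + 24.50500/60 = 87.408417
  hemisphere S, so the sign is −
  λ: 179° + 45/60 + 29/3600 = 179 + 0.750000 + 0.008056 = 179.758056
  E ⇒ keep positive
Point 2:
  Latitude: degrees = first 2 digits = 29, minutes = 17.38912; 29 + 17.38912/60 = 29.289819
  N → positive
  λ: degrees = first 3 digits = 178, minutes = 46.766; 178 + 46.766/60 = 178.779433
  E ⇒ keep positive
Point 3:
  Lat: split at 2 digits → 51° and 33.6679′; 51 + 33.6679/60 = 51.561132
  S → negative
  Lon: degrees = first 3 digits = 47, minutes = 57.072; 47 + 57.072/60 = 47.951200
  W → negative
Point 4:
  Latitude: 4′ + 47.4″ = 4.79000′; 60 + 4.79000/60 = 60.079833
  hemisphere S, so the sign is −
  Lon: 59′ + 28.9″ = 59.48167′; 146 + 59.48167/60 = 146.991361
  hemisphere W, so the sign is −
Point 5:
  Lat: degrees = first 2 digits = 89, minutes = 49.9348; 89 + 49.9348/60 = 89.832247
  hemisphere S, so the sign is −
  Longitude: split at 3 digits → 148° and 19.59589′; 148 + 19.59589/60 = 148.326598
  hemisphere W, so the sign is −

1. -87.40842, 179.75806
2. 29.28982, 178.77943
3. -51.56113, -47.95120
4. -60.07983, -146.99136
5. -89.83225, -148.32660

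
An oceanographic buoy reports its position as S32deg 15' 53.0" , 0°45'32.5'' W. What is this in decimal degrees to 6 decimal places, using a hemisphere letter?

Latitude: 15′ + 53″ = 15.88333′; 32 + 15.88333/60 = 32.2647222
Lon: 45′ + 32.5″ = 45.54167′; 0 + 45.54167/60 = 0.7590278

32.264722° S, 0.759028° W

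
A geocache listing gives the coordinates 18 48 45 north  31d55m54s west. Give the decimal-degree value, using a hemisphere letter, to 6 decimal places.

18.812500° N, 31.931667° W

φ: 48′ + 45″ = 48.75000′; 18 + 48.75000/60 = 18.8125000
λ: 55′ + 54″ = 55.90000′; 31 + 55.90000/60 = 31.9316667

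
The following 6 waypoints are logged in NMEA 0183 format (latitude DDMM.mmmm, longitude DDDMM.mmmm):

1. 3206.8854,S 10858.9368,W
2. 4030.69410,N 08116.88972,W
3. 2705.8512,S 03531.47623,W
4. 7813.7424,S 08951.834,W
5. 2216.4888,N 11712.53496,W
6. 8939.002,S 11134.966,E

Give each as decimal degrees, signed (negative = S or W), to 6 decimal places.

Point 1:
  Lat: split at 2 digits → 32° and 6.8854′; 32 + 6.8854/60 = 32.1147567
  S → negative
  Lon: split at 3 digits → 108° and 58.9368′; 108 + 58.9368/60 = 108.9822800
  hemisphere W, so the sign is −
Point 2:
  Latitude: degrees = first 2 digits = 40, minutes = 30.6941; 40 + 30.6941/60 = 40.5115683
  N → positive
  λ: split at 3 digits → 081° and 16.88972′; 81 + 16.88972/60 = 81.2814953
  W ⇒ negate
Point 3:
  Latitude: degrees = first 2 digits = 27, minutes = 5.8512; 27 + 5.8512/60 = 27.0975200
  S ⇒ negate
  λ: degrees = first 3 digits = 35, minutes = 31.47623; 35 + 31.47623/60 = 35.5246038
  W → negative
Point 4:
  Latitude: split at 2 digits → 78° and 13.7424′; 78 + 13.7424/60 = 78.2290400
  S → negative
  λ: split at 3 digits → 089° and 51.834′; 89 + 51.834/60 = 89.8639000
  W ⇒ negate
Point 5:
  Latitude: degrees = first 2 digits = 22, minutes = 16.4888; 22 + 16.4888/60 = 22.2748133
  N ⇒ keep positive
  Lon: split at 3 digits → 117° and 12.53496′; 117 + 12.53496/60 = 117.2089160
  hemisphere W, so the sign is −
Point 6:
  φ: degrees = first 2 digits = 89, minutes = 39.002; 89 + 39.002/60 = 89.6500333
  S → negative
  λ: degrees = first 3 digits = 111, minutes = 34.966; 111 + 34.966/60 = 111.5827667
  E ⇒ keep positive

1. -32.114757, -108.982280
2. 40.511568, -81.281495
3. -27.097520, -35.524604
4. -78.229040, -89.863900
5. 22.274813, -117.208916
6. -89.650033, 111.582767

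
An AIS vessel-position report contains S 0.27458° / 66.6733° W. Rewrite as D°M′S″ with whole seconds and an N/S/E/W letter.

0°16′28″ S, 66°40′24″ W

Lat: 0.274580 × 60 = 16.47480′ → 16′, remainder × 60 = 28.49″
λ: 0.673300° → 40.39800′; 0.39800 × 60 = 23.88″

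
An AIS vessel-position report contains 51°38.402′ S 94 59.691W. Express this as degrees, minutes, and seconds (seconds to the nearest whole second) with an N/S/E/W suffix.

Latitude: fractional minutes 0.40200 × 60 = 24.12″
Longitude: fractional minutes 0.69100 × 60 = 41.46″

51°38′24″ S, 94°59′41″ W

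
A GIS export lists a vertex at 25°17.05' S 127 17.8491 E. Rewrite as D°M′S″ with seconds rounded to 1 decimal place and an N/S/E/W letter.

Latitude: fractional minutes 0.05000 × 60 = 3.000″
Lon: fractional minutes 0.84910 × 60 = 50.946″

25°17′3.0″ S, 127°17′50.9″ E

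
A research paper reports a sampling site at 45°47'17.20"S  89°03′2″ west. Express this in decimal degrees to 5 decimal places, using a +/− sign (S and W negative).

-45.78811, -89.05056

Lat: 45 + 47/60 + 17.2/3600 = 45.788111
hemisphere S, so the sign is −
λ: 89° + 3/60 + 2/3600 = 89 + 0.050000 + 0.000556 = 89.050556
W ⇒ negate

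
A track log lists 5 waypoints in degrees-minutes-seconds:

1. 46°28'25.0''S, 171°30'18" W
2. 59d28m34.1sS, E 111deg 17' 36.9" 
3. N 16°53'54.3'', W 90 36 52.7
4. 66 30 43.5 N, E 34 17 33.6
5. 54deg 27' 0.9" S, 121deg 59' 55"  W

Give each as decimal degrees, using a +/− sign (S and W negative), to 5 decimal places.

1. -46.47361, -171.50500
2. -59.47614, 111.29358
3. 16.89842, -90.61464
4. 66.51208, 34.29267
5. -54.45025, -121.99861

Point 1:
  Latitude: 46° + 28/60 + 25/3600 = 46 + 0.466667 + 0.006944 = 46.473611
  S ⇒ negate
  Longitude: 30′ + 18″ = 30.30000′; 171 + 30.30000/60 = 171.505000
  W ⇒ negate
Point 2:
  Latitude: 59° + 28/60 + 34.1/3600 = 59 + 0.466667 + 0.009472 = 59.476139
  hemisphere S, so the sign is −
  Lon: 17′ + 36.9″ = 17.61500′; 111 + 17.61500/60 = 111.293583
  E → positive
Point 3:
  Lat: 16 + 53/60 + 54.3/3600 = 16.898417
  N ⇒ keep positive
  Lon: 90° + 36/60 + 52.7/3600 = 90 + 0.600000 + 0.014639 = 90.614639
  W → negative
Point 4:
  Lat: 66 + 30/60 + 43.5/3600 = 66.512083
  N → positive
  Longitude: 34° + 17/60 + 33.6/3600 = 34 + 0.283333 + 0.009333 = 34.292667
  E ⇒ keep positive
Point 5:
  φ: 27′ + 0.9″ = 27.01500′; 54 + 27.01500/60 = 54.450250
  S → negative
  λ: 121° + 59/60 + 55/3600 = 121 + 0.983333 + 0.015278 = 121.998611
  hemisphere W, so the sign is −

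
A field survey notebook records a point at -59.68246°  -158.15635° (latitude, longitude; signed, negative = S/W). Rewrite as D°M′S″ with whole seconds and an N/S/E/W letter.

59°40′57″ S, 158°09′23″ W

Latitude is negative → S; |value| = 59.682460
φ: 0.682460° → 40.94760′; 0.94760 × 60 = 56.86″
Longitude is negative → W; |value| = 158.156350
λ: 0.156350° → 9.38100′; 0.38100 × 60 = 22.86″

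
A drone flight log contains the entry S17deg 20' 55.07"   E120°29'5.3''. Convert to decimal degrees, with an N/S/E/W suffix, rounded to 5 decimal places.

17.34863° S, 120.48481° E

Lat: 17° + 20/60 + 55.07/3600 = 17 + 0.333333 + 0.015297 = 17.348631
λ: 29′ + 5.3″ = 29.08833′; 120 + 29.08833/60 = 120.484806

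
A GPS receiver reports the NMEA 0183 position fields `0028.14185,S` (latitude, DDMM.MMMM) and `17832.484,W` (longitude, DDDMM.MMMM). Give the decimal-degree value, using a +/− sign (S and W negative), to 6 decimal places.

-0.469031, -178.541400

Lat: split at 2 digits → 00° and 28.14185′; 0 + 28.14185/60 = 0.4690308
S ⇒ negate
Lon: degrees = first 3 digits = 178, minutes = 32.484; 178 + 32.484/60 = 178.5414000
W → negative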